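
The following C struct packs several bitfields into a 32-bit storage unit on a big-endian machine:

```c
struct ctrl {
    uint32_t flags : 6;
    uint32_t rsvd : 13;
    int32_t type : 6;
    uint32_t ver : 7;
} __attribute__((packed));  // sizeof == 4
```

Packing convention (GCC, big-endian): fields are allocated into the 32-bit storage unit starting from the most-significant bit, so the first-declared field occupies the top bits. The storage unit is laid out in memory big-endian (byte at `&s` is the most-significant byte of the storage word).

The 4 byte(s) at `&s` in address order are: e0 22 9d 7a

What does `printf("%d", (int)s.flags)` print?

56

[0]=0xe0 [1]=0x22 [2]=0x9d [3]=0x7a (big-endian) → word 0xe0229d7a
flags:6 @ bit 26 → (0xe0229d7a>>26)&0x3f = 0x38  ←
rsvd:13 @ bit 13 → (0xe0229d7a>>13)&0x1fff = 0x114
type:6 @ bit 7 → (0xe0229d7a>>7)&0x3f = 0x3a
ver:7 @ bit 0 → (0xe0229d7a>>0)&0x7f = 0x7a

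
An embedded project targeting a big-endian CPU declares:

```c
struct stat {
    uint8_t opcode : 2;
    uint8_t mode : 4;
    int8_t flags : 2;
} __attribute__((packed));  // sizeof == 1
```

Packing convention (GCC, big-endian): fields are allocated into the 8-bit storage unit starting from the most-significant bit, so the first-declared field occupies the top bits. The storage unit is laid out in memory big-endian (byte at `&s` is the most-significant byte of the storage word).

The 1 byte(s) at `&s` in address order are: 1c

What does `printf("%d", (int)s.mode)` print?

7

[0]=0x1c (big-endian) → word 0x1c
opcode [6+:2] = (word>>6) & 0x3 = 0
mode [2+:4] = (word>>2) & 0xf = 7  ←
flags [0+:2] = (word>>0) & 0x3 = 0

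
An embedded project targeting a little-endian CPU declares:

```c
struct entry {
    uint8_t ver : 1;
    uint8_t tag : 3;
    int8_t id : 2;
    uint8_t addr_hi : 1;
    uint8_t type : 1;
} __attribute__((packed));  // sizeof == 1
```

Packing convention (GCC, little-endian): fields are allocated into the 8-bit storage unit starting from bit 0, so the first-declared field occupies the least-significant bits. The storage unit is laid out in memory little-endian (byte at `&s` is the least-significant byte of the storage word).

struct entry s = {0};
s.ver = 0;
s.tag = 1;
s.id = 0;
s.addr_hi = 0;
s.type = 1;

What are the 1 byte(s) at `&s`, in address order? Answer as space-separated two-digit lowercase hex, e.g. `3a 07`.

82

[0+:1] ver=0 & 0x1 = 0x0; word=0x00
[1+:3] tag=1 & 0x7 = 0x1; word=0x02
[4+:2] id=0 & 0x3 = 0x0; word=0x02
[6+:1] addr_hi=0 & 0x1 = 0x0; word=0x02
[7+:1] type=1 & 0x1 = 0x1; word=0x82
word = 0x82 → little-endian bytes:
  [0]=0x82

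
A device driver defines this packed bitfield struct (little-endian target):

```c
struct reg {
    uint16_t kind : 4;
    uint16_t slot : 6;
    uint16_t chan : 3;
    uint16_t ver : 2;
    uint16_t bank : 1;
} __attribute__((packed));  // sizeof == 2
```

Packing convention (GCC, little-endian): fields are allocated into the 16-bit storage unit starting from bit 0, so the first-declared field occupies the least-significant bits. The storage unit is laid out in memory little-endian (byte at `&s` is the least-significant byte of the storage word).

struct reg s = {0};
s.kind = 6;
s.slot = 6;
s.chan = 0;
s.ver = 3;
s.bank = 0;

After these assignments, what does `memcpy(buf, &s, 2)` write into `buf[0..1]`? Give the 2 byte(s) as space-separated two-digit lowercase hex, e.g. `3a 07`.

kind:4 = 6 → 0x6 << 0 → word 0x0006
slot:6 = 6 → 0x6 << 4 → word 0x0066
chan:3 = 0 → 0x0 << 10 → word 0x0066
ver:2 = 3 → 0x3 << 13 → word 0x6066
bank:1 = 0 → 0x0 << 15 → word 0x6066
word = 0x6066 → little-endian bytes:
  [0]=0x66  [1]=0x60

66 60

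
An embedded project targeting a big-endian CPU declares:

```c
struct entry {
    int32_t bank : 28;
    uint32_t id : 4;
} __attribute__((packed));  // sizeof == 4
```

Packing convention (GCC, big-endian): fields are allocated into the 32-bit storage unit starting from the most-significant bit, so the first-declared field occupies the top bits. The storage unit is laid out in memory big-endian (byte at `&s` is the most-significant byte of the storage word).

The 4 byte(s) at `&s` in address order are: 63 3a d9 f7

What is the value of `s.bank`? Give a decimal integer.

[0]=0x63 [1]=0x3a [2]=0xd9 [3]=0xf7 (big-endian) → word 0x633ad9f7
bank [4+:28] = (word>>4) & 0xfffffff = 104050079  ←
id [0+:4] = (word>>0) & 0xf = 7
bank signed 28b, MSB=0: value = 104050079

104050079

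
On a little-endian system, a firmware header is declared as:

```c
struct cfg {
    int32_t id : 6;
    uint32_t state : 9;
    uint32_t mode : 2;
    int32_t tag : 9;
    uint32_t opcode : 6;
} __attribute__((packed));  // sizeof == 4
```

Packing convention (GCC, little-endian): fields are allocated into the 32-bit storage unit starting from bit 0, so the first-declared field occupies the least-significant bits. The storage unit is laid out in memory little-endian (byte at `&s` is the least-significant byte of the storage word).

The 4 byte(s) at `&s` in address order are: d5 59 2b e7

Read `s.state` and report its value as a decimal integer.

359

[0]=0xd5 [1]=0x59 [2]=0x2b [3]=0xe7 (little-endian) → word 0xe72b59d5
id:6 @ bit 0 → (0xe72b59d5>>0)&0x3f = 0x15
state:9 @ bit 6 → (0xe72b59d5>>6)&0x1ff = 0x167  ←
mode:2 @ bit 15 → (0xe72b59d5>>15)&0x3 = 0x2
tag:9 @ bit 17 → (0xe72b59d5>>17)&0x1ff = 0x195
opcode:6 @ bit 26 → (0xe72b59d5>>26)&0x3f = 0x39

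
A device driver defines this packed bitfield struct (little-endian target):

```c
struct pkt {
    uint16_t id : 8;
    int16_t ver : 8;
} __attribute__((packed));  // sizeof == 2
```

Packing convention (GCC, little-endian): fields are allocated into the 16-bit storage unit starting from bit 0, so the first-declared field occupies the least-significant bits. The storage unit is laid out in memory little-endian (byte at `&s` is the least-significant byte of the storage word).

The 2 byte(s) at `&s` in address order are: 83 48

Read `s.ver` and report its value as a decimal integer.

72

[0]=0x83 [1]=0x48 (little-endian) → word 0x4883
id [0+:8] = (word>>0) & 0xff = 131
ver [8+:8] = (word>>8) & 0xff = 72  ←
ver signed 8b, MSB=0: value = 72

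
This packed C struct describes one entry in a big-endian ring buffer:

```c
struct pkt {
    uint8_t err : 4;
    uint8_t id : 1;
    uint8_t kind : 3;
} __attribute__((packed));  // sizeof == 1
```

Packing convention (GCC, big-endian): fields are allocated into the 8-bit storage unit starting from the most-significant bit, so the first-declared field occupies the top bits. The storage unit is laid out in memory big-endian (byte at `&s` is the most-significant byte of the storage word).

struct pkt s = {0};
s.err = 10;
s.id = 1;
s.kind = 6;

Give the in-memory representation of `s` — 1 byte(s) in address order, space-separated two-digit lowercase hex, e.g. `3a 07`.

ae

err:4 = 10 → 0xa << 4 → word 0xa0
id:1 = 1 → 0x1 << 3 → word 0xa8
kind:3 = 6 → 0x6 << 0 → word 0xae
word = 0xae → big-endian bytes:
  [0]=0xae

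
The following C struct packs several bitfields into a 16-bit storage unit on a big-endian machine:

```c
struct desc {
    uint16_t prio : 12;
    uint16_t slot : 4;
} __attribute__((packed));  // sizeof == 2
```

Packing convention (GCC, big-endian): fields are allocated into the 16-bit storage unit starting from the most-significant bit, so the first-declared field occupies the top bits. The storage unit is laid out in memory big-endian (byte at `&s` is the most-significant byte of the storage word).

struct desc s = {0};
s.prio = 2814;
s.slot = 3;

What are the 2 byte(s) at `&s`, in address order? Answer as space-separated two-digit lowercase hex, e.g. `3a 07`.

prio (12b) val=2814 bits=0xafe at bit 4: 0xafe0
slot (4b) val=3 bits=0x3 at bit 0: 0xafe3
word = 0xafe3 → big-endian bytes:
  [0]=0xaf  [1]=0xe3

af e3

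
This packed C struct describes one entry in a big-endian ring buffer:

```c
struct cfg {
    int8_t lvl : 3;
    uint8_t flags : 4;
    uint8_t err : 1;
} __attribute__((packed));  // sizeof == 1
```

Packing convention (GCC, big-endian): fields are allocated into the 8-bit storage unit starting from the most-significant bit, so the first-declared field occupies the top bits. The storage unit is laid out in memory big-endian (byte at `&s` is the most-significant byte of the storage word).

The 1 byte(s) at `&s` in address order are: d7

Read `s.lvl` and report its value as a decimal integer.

[0]=0xd7 (big-endian) → word 0xd7
lvl:3 @ bit 5 → (0xd7>>5)&0x7 = 0x6  ←
flags:4 @ bit 1 → (0xd7>>1)&0xf = 0xb
err:1 @ bit 0 → (0xd7>>0)&0x1 = 0x1
lvl signed 3b, MSB=1: 6 - 8 = -2

-2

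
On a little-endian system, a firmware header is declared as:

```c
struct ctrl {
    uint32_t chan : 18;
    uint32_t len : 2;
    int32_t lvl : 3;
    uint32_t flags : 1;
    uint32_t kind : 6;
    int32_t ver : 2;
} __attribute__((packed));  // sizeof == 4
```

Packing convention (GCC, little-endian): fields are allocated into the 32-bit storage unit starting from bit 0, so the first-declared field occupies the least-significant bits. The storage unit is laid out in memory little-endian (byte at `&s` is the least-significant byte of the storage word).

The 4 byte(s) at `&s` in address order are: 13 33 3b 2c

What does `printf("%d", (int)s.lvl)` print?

3

[0]=0x13 [1]=0x33 [2]=0x3b [3]=0x2c (little-endian) → word 0x2c3b3313
chan [0+:18] = (word>>0) & 0x3ffff = 209683
len [18+:2] = (word>>18) & 0x3 = 2
lvl [20+:3] = (word>>20) & 0x7 = 3  ←
flags [23+:1] = (word>>23) & 0x1 = 0
kind [24+:6] = (word>>24) & 0x3f = 44
ver [30+:2] = (word>>30) & 0x3 = 0
lvl signed 3b, MSB=0: value = 3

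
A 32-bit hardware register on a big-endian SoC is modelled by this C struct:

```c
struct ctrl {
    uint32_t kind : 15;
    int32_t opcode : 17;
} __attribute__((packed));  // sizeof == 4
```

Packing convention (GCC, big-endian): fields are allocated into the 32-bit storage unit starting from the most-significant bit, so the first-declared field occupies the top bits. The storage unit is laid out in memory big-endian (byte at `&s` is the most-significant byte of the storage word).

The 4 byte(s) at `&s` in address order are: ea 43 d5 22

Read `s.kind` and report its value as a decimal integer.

29985

[0]=0xea [1]=0x43 [2]=0xd5 [3]=0x22 (big-endian) → word 0xea43d522
kind:15 @ bit 17 → (0xea43d522>>17)&0x7fff = 0x7521  ←
opcode:17 @ bit 0 → (0xea43d522>>0)&0x1ffff = 0x1d522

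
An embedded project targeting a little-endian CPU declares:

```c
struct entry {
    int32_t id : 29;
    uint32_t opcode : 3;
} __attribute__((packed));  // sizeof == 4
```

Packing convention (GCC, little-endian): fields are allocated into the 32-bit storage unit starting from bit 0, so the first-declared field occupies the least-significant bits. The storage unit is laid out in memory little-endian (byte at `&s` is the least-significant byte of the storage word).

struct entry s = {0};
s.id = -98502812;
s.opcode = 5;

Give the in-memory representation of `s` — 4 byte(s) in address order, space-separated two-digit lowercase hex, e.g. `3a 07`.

[0+:29] id=-98502812 & 0x1fffffff = 0x1a20f764; word=0x1a20f764
[29+:3] opcode=5 & 0x7 = 0x5; word=0xba20f764
word = 0xba20f764 → little-endian bytes:
  [0]=0x64  [1]=0xf7  [2]=0x20  [3]=0xba

64 f7 20 ba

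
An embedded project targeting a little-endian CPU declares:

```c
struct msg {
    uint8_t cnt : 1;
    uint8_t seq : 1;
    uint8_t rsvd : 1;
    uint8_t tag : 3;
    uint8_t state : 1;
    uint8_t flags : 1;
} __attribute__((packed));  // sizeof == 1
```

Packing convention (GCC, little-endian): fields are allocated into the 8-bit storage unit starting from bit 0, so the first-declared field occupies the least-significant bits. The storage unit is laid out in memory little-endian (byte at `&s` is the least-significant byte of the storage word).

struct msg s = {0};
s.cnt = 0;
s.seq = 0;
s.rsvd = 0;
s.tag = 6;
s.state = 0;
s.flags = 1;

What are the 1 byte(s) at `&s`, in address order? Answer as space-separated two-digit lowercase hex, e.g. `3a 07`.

cnt:1 = 0 → 0x0 << 0 → word 0x00
seq:1 = 0 → 0x0 << 1 → word 0x00
rsvd:1 = 0 → 0x0 << 2 → word 0x00
tag:3 = 6 → 0x6 << 3 → word 0x30
state:1 = 0 → 0x0 << 6 → word 0x30
flags:1 = 1 → 0x1 << 7 → word 0xb0
word = 0xb0 → little-endian bytes:
  [0]=0xb0

b0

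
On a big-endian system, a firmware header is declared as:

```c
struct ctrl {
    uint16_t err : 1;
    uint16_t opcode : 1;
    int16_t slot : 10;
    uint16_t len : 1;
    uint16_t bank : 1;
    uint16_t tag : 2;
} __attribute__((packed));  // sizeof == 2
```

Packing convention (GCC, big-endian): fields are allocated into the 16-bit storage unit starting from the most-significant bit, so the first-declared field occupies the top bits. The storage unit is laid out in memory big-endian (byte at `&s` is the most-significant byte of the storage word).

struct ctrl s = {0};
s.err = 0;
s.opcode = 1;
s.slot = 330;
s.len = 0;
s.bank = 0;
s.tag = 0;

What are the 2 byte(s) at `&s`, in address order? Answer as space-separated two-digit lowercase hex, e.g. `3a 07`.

54 a0

err (1b) val=0 bits=0x0 at bit 15: 0x0000
opcode (1b) val=1 bits=0x1 at bit 14: 0x4000
slot (10b) val=330 bits=0x14a at bit 4: 0x54a0
len (1b) val=0 bits=0x0 at bit 3: 0x54a0
bank (1b) val=0 bits=0x0 at bit 2: 0x54a0
tag (2b) val=0 bits=0x0 at bit 0: 0x54a0
word = 0x54a0 → big-endian bytes:
  [0]=0x54  [1]=0xa0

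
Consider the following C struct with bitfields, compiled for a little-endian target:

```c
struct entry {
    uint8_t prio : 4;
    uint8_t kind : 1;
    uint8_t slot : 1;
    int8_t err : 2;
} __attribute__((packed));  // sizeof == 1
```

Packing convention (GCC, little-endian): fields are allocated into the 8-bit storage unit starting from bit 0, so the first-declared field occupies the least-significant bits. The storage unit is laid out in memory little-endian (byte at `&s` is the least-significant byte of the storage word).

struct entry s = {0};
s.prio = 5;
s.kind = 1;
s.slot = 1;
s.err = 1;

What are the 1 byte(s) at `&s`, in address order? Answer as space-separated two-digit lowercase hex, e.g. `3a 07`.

75

[0+:4] prio=5 & 0xf = 0x5; word=0x05
[4+:1] kind=1 & 0x1 = 0x1; word=0x15
[5+:1] slot=1 & 0x1 = 0x1; word=0x35
[6+:2] err=1 & 0x3 = 0x1; word=0x75
word = 0x75 → little-endian bytes:
  [0]=0x75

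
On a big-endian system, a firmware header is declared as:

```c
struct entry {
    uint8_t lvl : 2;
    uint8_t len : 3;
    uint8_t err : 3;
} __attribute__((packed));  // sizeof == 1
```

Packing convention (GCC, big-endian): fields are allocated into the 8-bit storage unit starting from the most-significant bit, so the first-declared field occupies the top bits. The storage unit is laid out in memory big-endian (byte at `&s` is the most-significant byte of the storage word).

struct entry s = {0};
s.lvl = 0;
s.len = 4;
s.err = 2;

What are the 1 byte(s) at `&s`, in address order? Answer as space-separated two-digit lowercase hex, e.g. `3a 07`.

[6+:2] lvl=0 & 0x3 = 0x0; word=0x00
[3+:3] len=4 & 0x7 = 0x4; word=0x20
[0+:3] err=2 & 0x7 = 0x2; word=0x22
word = 0x22 → big-endian bytes:
  [0]=0x22

22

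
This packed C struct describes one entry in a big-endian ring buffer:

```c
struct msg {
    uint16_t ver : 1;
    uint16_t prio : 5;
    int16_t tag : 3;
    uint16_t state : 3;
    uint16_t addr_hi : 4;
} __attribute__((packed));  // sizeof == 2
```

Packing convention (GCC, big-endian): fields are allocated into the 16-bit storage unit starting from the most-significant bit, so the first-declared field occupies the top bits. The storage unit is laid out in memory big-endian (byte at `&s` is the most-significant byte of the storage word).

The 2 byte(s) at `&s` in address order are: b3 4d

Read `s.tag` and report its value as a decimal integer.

-2

[0]=0xb3 [1]=0x4d (big-endian) → word 0xb34d
ver [15+:1] = (word>>15) & 0x1 = 1
prio [10+:5] = (word>>10) & 0x1f = 12
tag [7+:3] = (word>>7) & 0x7 = 6  ←
state [4+:3] = (word>>4) & 0x7 = 4
addr_hi [0+:4] = (word>>0) & 0xf = 13
tag signed 3b, MSB=1: 6 - 8 = -2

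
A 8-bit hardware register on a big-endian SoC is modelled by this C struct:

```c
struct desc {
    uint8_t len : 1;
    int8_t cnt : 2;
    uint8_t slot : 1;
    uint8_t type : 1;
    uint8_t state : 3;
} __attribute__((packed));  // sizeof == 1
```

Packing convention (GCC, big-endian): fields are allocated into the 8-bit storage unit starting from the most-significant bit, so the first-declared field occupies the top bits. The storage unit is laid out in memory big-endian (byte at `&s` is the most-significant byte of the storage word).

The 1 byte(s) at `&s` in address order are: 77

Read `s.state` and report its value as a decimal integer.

[0]=0x77 (big-endian) → word 0x77
len [7+:1] = (word>>7) & 0x1 = 0
cnt [5+:2] = (word>>5) & 0x3 = 3
slot [4+:1] = (word>>4) & 0x1 = 1
type [3+:1] = (word>>3) & 0x1 = 0
state [0+:3] = (word>>0) & 0x7 = 7  ←

7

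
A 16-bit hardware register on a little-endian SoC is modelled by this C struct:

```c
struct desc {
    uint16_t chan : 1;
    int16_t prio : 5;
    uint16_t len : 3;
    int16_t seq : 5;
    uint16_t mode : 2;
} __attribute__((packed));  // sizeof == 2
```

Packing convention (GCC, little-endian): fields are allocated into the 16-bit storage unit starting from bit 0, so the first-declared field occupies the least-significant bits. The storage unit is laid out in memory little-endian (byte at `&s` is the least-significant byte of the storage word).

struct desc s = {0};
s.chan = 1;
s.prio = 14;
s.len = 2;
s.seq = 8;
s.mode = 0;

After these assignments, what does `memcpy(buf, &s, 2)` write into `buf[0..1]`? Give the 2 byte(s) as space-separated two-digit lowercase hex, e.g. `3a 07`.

9d 10

chan (1b) val=1 bits=0x1 at bit 0: 0x0001
prio (5b) val=14 bits=0xe at bit 1: 0x001d
len (3b) val=2 bits=0x2 at bit 6: 0x009d
seq (5b) val=8 bits=0x8 at bit 9: 0x109d
mode (2b) val=0 bits=0x0 at bit 14: 0x109d
word = 0x109d → little-endian bytes:
  [0]=0x9d  [1]=0x10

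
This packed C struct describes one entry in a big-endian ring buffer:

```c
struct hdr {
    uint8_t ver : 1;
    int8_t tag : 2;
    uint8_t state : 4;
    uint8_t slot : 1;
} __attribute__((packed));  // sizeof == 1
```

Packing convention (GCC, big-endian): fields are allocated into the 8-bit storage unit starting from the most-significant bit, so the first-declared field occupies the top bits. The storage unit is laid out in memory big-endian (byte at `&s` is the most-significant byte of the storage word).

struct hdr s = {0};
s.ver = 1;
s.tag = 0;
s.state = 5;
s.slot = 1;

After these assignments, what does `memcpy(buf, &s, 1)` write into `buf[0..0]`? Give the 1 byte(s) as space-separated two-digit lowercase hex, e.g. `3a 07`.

8b

[7+:1] ver=1 & 0x1 = 0x1; word=0x80
[5+:2] tag=0 & 0x3 = 0x0; word=0x80
[1+:4] state=5 & 0xf = 0x5; word=0x8a
[0+:1] slot=1 & 0x1 = 0x1; word=0x8b
word = 0x8b → big-endian bytes:
  [0]=0x8b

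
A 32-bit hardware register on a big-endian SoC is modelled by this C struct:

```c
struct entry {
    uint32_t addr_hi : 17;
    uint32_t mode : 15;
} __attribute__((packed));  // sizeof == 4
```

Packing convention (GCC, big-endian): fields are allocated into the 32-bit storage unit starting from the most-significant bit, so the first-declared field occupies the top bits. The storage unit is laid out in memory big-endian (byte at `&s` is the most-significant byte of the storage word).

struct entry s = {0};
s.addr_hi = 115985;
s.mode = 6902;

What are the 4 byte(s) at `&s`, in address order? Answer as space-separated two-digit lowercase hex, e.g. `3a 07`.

e2 88 9a f6

[15+:17] addr_hi=115985 & 0x1ffff = 0x1c511; word=0xe2888000
[0+:15] mode=6902 & 0x7fff = 0x1af6; word=0xe2889af6
word = 0xe2889af6 → big-endian bytes:
  [0]=0xe2  [1]=0x88  [2]=0x9a  [3]=0xf6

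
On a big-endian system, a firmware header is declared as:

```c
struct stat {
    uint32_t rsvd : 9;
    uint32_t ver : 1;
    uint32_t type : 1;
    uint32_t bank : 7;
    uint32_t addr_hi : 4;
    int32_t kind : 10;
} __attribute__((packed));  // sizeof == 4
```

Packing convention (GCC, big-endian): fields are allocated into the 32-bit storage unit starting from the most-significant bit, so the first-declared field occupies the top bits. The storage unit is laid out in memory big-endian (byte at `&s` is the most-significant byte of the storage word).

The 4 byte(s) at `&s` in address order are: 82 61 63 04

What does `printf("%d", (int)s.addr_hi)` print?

8

[0]=0x82 [1]=0x61 [2]=0x63 [3]=0x04 (big-endian) → word 0x82616304
rsvd:9 @ bit 23 → (0x82616304>>23)&0x1ff = 0x104
ver:1 @ bit 22 → (0x82616304>>22)&0x1 = 0x1
type:1 @ bit 21 → (0x82616304>>21)&0x1 = 0x1
bank:7 @ bit 14 → (0x82616304>>14)&0x7f = 0x5
addr_hi:4 @ bit 10 → (0x82616304>>10)&0xf = 0x8  ←
kind:10 @ bit 0 → (0x82616304>>0)&0x3ff = 0x304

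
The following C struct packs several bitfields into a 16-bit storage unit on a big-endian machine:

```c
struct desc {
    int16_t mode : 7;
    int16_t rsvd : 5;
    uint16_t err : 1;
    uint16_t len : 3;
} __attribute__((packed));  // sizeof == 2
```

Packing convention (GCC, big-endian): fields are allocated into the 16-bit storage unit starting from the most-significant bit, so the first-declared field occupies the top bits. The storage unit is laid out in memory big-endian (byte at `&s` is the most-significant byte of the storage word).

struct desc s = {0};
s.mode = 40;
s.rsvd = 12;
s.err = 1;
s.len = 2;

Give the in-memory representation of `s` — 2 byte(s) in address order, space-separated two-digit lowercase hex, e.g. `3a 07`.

50 ca

mode (7b) val=40 bits=0x28 at bit 9: 0x5000
rsvd (5b) val=12 bits=0xc at bit 4: 0x50c0
err (1b) val=1 bits=0x1 at bit 3: 0x50c8
len (3b) val=2 bits=0x2 at bit 0: 0x50ca
word = 0x50ca → big-endian bytes:
  [0]=0x50  [1]=0xca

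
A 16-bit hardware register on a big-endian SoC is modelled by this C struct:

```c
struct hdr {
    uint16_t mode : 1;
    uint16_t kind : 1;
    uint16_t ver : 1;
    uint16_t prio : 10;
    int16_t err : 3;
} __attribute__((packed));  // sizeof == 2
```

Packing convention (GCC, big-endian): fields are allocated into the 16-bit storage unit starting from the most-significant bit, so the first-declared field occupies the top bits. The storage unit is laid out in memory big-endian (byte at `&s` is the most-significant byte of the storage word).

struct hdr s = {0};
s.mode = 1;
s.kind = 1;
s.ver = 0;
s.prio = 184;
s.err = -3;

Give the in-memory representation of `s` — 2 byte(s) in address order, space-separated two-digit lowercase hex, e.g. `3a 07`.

c5 c5

mode (1b) val=1 bits=0x1 at bit 15: 0x8000
kind (1b) val=1 bits=0x1 at bit 14: 0xc000
ver (1b) val=0 bits=0x0 at bit 13: 0xc000
prio (10b) val=184 bits=0xb8 at bit 3: 0xc5c0
err (3b) val=-3 bits=0x5 at bit 0: 0xc5c5
word = 0xc5c5 → big-endian bytes:
  [0]=0xc5  [1]=0xc5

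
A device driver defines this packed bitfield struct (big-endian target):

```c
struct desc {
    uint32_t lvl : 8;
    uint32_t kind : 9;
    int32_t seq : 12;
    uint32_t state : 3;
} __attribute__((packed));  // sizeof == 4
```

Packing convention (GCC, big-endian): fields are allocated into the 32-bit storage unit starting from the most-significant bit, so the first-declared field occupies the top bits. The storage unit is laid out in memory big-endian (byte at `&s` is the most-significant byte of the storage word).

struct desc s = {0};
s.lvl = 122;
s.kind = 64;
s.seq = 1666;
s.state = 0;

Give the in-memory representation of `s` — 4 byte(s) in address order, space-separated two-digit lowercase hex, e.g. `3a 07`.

7a 20 34 10

lvl (8b) val=122 bits=0x7a at bit 24: 0x7a000000
kind (9b) val=64 bits=0x40 at bit 15: 0x7a200000
seq (12b) val=1666 bits=0x682 at bit 3: 0x7a203410
state (3b) val=0 bits=0x0 at bit 0: 0x7a203410
word = 0x7a203410 → big-endian bytes:
  [0]=0x7a  [1]=0x20  [2]=0x34  [3]=0x10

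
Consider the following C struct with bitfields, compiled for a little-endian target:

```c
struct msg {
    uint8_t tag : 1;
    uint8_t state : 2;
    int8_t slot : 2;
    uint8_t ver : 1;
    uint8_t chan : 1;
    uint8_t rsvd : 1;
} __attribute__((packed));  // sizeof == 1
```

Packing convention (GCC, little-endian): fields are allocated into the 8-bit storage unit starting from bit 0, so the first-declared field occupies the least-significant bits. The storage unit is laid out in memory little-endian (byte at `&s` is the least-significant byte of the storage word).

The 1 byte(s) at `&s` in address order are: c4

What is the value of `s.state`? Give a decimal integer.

[0]=0xc4 (little-endian) → word 0xc4
tag [0+:1] = (word>>0) & 0x1 = 0
state [1+:2] = (word>>1) & 0x3 = 2  ←
slot [3+:2] = (word>>3) & 0x3 = 0
ver [5+:1] = (word>>5) & 0x1 = 0
chan [6+:1] = (word>>6) & 0x1 = 1
rsvd [7+:1] = (word>>7) & 0x1 = 1

2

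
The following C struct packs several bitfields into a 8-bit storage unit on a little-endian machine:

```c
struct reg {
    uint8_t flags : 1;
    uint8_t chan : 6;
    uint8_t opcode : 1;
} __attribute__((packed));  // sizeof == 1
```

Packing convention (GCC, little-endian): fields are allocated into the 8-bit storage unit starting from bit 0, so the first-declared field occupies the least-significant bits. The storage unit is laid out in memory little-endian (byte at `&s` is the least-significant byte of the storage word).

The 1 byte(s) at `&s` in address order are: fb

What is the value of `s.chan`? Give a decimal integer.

[0]=0xfb (little-endian) → word 0xfb
flags [0+:1] = (word>>0) & 0x1 = 1
chan [1+:6] = (word>>1) & 0x3f = 61  ←
opcode [7+:1] = (word>>7) & 0x1 = 1

61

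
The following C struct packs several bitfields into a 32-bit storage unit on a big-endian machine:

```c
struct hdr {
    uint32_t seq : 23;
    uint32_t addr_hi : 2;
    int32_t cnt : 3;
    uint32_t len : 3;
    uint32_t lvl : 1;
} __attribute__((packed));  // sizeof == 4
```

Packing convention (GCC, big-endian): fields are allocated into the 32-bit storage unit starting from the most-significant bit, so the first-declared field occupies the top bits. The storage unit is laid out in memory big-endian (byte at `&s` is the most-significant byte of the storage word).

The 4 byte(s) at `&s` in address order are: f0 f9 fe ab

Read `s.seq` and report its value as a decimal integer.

7896319

[0]=0xf0 [1]=0xf9 [2]=0xfe [3]=0xab (big-endian) → word 0xf0f9feab
seq:23 @ bit 9 → (0xf0f9feab>>9)&0x7fffff = 0x787cff  ←
addr_hi:2 @ bit 7 → (0xf0f9feab>>7)&0x3 = 0x1
cnt:3 @ bit 4 → (0xf0f9feab>>4)&0x7 = 0x2
len:3 @ bit 1 → (0xf0f9feab>>1)&0x7 = 0x5
lvl:1 @ bit 0 → (0xf0f9feab>>0)&0x1 = 0x1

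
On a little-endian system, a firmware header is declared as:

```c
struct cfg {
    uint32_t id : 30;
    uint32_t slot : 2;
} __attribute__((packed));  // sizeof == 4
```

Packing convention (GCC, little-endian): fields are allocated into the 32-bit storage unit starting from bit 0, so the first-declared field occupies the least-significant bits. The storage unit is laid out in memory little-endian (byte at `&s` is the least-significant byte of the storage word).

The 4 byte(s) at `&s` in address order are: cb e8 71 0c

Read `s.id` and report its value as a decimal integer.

[0]=0xcb [1]=0xe8 [2]=0x71 [3]=0x0c (little-endian) → word 0x0c71e8cb
id [0+:30] = (word>>0) & 0x3fffffff = 208791755  ←
slot [30+:2] = (word>>30) & 0x3 = 0

208791755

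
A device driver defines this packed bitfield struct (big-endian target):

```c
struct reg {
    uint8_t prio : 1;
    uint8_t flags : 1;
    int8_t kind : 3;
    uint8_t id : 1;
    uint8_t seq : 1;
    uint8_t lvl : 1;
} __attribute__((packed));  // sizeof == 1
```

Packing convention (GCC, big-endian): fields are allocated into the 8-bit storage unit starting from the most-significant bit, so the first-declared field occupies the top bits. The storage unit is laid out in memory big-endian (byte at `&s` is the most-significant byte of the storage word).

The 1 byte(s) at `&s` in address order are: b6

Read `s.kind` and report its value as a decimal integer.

-2

[0]=0xb6 (big-endian) → word 0xb6
prio:1 @ bit 7 → (0xb6>>7)&0x1 = 0x1
flags:1 @ bit 6 → (0xb6>>6)&0x1 = 0x0
kind:3 @ bit 3 → (0xb6>>3)&0x7 = 0x6  ←
id:1 @ bit 2 → (0xb6>>2)&0x1 = 0x1
seq:1 @ bit 1 → (0xb6>>1)&0x1 = 0x1
lvl:1 @ bit 0 → (0xb6>>0)&0x1 = 0x0
kind signed 3b, MSB=1: 6 - 8 = -2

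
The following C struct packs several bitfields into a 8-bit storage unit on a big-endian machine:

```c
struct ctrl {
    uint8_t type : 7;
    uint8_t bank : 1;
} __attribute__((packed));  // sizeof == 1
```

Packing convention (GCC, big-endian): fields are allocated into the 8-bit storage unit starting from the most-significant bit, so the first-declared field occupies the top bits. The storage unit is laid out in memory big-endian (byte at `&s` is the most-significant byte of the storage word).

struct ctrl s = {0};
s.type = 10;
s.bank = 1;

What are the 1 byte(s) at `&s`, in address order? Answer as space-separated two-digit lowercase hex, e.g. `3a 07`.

type (7b) val=10 bits=0xa at bit 1: 0x14
bank (1b) val=1 bits=0x1 at bit 0: 0x15
word = 0x15 → big-endian bytes:
  [0]=0x15

15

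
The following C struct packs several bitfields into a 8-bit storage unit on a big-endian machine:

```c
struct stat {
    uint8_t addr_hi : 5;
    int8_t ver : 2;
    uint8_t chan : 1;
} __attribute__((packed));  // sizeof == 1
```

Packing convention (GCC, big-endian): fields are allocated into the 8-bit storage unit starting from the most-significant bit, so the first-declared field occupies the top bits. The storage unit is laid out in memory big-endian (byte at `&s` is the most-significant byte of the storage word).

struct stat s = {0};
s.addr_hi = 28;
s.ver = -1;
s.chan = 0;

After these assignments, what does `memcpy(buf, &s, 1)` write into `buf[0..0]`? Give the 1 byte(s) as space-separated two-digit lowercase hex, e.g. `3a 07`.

e6

addr_hi (5b) val=28 bits=0x1c at bit 3: 0xe0
ver (2b) val=-1 bits=0x3 at bit 1: 0xe6
chan (1b) val=0 bits=0x0 at bit 0: 0xe6
word = 0xe6 → big-endian bytes:
  [0]=0xe6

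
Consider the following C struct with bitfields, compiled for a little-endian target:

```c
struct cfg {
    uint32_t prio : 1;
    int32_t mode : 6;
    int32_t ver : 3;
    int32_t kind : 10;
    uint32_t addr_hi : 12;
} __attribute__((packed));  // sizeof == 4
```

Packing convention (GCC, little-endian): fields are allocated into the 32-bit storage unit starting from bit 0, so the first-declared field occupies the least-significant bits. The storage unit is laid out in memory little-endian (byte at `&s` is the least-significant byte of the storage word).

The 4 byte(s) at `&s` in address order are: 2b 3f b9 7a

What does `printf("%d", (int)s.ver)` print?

-2

[0]=0x2b [1]=0x3f [2]=0xb9 [3]=0x7a (little-endian) → word 0x7ab93f2b
prio:1 @ bit 0 → (0x7ab93f2b>>0)&0x1 = 0x1
mode:6 @ bit 1 → (0x7ab93f2b>>1)&0x3f = 0x15
ver:3 @ bit 7 → (0x7ab93f2b>>7)&0x7 = 0x6  ←
kind:10 @ bit 10 → (0x7ab93f2b>>10)&0x3ff = 0x24f
addr_hi:12 @ bit 20 → (0x7ab93f2b>>20)&0xfff = 0x7ab
ver signed 3b, MSB=1: 6 - 8 = -2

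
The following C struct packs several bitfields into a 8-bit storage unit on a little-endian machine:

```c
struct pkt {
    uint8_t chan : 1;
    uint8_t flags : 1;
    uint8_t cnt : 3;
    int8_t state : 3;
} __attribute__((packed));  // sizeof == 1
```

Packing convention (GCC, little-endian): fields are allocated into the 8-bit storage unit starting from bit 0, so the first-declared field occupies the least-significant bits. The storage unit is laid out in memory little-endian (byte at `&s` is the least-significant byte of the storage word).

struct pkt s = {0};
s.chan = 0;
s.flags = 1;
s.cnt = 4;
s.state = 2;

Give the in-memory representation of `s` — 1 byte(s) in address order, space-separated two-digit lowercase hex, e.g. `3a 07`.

52

chan:1 = 0 → 0x0 << 0 → word 0x00
flags:1 = 1 → 0x1 << 1 → word 0x02
cnt:3 = 4 → 0x4 << 2 → word 0x12
state:3 = 2 → 0x2 << 5 → word 0x52
word = 0x52 → little-endian bytes:
  [0]=0x52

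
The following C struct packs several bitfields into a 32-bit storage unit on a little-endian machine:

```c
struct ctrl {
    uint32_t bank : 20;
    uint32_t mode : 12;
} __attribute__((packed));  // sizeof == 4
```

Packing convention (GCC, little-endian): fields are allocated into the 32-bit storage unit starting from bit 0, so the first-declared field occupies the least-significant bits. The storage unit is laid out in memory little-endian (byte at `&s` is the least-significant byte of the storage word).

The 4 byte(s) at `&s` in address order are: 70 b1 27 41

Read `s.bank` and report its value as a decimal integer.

504176

[0]=0x70 [1]=0xb1 [2]=0x27 [3]=0x41 (little-endian) → word 0x4127b170
bank [0+:20] = (word>>0) & 0xfffff = 504176  ←
mode [20+:12] = (word>>20) & 0xfff = 1042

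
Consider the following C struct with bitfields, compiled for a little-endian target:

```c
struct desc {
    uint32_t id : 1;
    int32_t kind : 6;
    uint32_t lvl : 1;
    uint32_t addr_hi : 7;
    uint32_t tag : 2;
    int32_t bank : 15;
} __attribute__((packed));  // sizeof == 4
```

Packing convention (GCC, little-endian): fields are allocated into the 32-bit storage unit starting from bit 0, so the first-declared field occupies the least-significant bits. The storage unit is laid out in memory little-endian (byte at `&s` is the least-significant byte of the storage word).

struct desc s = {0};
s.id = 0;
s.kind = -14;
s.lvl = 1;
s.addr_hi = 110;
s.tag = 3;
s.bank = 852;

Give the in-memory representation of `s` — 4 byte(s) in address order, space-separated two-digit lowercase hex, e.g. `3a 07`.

e4 ee a9 06

id:1 = 0 → 0x0 << 0 → word 0x00000000
kind:6 = -14 → 0x32 << 1 → word 0x00000064
lvl:1 = 1 → 0x1 << 7 → word 0x000000e4
addr_hi:7 = 110 → 0x6e << 8 → word 0x00006ee4
tag:2 = 3 → 0x3 << 15 → word 0x0001eee4
bank:15 = 852 → 0x354 << 17 → word 0x06a9eee4
word = 0x06a9eee4 → little-endian bytes:
  [0]=0xe4  [1]=0xee  [2]=0xa9  [3]=0x06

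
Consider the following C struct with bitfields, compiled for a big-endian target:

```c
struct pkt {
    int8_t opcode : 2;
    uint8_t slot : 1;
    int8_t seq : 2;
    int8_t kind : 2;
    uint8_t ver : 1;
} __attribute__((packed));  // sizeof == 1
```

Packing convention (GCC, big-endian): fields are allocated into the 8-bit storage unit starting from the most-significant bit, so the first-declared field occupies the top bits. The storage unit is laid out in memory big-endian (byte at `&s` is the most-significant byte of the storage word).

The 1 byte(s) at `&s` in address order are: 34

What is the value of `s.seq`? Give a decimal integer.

[0]=0x34 (big-endian) → word 0x34
opcode:2 @ bit 6 → (0x34>>6)&0x3 = 0x0
slot:1 @ bit 5 → (0x34>>5)&0x1 = 0x1
seq:2 @ bit 3 → (0x34>>3)&0x3 = 0x2  ←
kind:2 @ bit 1 → (0x34>>1)&0x3 = 0x2
ver:1 @ bit 0 → (0x34>>0)&0x1 = 0x0
seq signed 2b, MSB=1: 2 - 4 = -2

-2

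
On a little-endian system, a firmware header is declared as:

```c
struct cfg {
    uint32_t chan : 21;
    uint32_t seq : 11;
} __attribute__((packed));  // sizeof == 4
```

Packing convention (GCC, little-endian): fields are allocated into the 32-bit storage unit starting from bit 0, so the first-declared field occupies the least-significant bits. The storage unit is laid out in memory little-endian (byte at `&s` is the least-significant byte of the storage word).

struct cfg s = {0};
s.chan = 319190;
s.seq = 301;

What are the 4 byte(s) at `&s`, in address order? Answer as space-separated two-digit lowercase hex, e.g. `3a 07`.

chan:21 = 319190 → 0x4ded6 << 0 → word 0x0004ded6
seq:11 = 301 → 0x12d << 21 → word 0x25a4ded6
word = 0x25a4ded6 → little-endian bytes:
  [0]=0xd6  [1]=0xde  [2]=0xa4  [3]=0x25

d6 de a4 25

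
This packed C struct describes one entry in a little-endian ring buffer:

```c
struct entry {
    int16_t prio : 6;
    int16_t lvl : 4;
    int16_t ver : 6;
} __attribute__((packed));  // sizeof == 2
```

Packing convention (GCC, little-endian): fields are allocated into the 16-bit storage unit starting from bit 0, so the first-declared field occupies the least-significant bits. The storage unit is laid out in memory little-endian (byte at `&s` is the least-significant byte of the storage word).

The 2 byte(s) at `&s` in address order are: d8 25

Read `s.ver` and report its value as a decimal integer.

9

[0]=0xd8 [1]=0x25 (little-endian) → word 0x25d8
prio:6 @ bit 0 → (0x25d8>>0)&0x3f = 0x18
lvl:4 @ bit 6 → (0x25d8>>6)&0xf = 0x7
ver:6 @ bit 10 → (0x25d8>>10)&0x3f = 0x9  ←
ver signed 6b, MSB=0: value = 9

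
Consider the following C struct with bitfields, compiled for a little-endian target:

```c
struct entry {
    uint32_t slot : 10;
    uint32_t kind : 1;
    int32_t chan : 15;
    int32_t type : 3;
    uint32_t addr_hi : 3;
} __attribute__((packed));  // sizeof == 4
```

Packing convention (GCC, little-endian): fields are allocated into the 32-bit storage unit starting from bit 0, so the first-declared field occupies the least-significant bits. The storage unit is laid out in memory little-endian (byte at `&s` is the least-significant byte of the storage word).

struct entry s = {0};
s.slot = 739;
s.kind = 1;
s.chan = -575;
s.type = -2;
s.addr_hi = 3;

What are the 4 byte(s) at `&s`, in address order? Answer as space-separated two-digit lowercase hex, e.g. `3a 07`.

slot:10 = 739 → 0x2e3 << 0 → word 0x000002e3
kind:1 = 1 → 0x1 << 10 → word 0x000006e3
chan:15 = -575 → 0x7dc1 << 11 → word 0x03ee0ee3
type:3 = -2 → 0x6 << 26 → word 0x1bee0ee3
addr_hi:3 = 3 → 0x3 << 29 → word 0x7bee0ee3
word = 0x7bee0ee3 → little-endian bytes:
  [0]=0xe3  [1]=0x0e  [2]=0xee  [3]=0x7b

e3 0e ee 7b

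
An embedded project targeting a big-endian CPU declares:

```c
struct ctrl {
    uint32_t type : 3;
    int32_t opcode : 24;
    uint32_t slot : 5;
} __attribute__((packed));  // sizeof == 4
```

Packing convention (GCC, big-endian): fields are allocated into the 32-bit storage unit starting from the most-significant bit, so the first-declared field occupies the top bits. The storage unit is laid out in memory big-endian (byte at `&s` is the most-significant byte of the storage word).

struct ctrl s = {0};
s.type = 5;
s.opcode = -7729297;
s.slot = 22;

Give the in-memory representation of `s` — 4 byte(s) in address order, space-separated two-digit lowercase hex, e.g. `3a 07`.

[29+:3] type=5 & 0x7 = 0x5; word=0xa0000000
[5+:24] opcode=-7729297 & 0xffffff = 0x8a0f6f; word=0xb141ede0
[0+:5] slot=22 & 0x1f = 0x16; word=0xb141edf6
word = 0xb141edf6 → big-endian bytes:
  [0]=0xb1  [1]=0x41  [2]=0xed  [3]=0xf6

b1 41 ed f6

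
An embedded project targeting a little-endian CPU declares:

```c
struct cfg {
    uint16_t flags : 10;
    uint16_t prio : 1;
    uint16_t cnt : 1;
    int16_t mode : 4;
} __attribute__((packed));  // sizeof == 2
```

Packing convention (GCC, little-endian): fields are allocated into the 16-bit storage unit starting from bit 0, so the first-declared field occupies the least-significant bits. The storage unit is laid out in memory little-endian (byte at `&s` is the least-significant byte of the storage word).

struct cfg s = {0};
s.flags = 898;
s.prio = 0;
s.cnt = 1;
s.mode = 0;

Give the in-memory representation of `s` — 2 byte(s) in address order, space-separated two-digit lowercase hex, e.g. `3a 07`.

82 0b

[0+:10] flags=898 & 0x3ff = 0x382; word=0x0382
[10+:1] prio=0 & 0x1 = 0x0; word=0x0382
[11+:1] cnt=1 & 0x1 = 0x1; word=0x0b82
[12+:4] mode=0 & 0xf = 0x0; word=0x0b82
word = 0x0b82 → little-endian bytes:
  [0]=0x82  [1]=0x0b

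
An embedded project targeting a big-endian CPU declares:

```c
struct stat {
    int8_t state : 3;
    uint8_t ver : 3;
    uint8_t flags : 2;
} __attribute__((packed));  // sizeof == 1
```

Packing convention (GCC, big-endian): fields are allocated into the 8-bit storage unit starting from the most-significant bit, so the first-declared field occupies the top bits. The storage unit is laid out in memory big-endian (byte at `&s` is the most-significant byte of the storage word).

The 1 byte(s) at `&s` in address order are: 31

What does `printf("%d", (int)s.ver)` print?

[0]=0x31 (big-endian) → word 0x31
state:3 @ bit 5 → (0x31>>5)&0x7 = 0x1
ver:3 @ bit 2 → (0x31>>2)&0x7 = 0x4  ←
flags:2 @ bit 0 → (0x31>>0)&0x3 = 0x1

4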